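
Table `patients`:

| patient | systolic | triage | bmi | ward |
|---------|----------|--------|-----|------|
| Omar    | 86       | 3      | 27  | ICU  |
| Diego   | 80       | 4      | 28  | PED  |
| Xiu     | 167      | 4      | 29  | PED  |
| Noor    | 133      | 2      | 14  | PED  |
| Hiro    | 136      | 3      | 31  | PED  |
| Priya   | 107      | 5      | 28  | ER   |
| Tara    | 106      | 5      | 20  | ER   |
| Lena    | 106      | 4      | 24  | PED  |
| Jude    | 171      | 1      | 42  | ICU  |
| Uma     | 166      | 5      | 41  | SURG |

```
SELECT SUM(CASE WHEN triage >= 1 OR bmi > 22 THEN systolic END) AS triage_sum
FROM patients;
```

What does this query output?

1258

patient=Omar: ✓ → 86
patient=Diego: ✓ → 80
patient=Xiu: ✓ → 167
patient=Noor: ✓ → 133
patient=Hiro: ✓ → 136
patient=Priya: ✓ → 107
patient=Tara: ✓ → 106
patient=Lena: ✓ → 106
patient=Jude: ✓ → 171
patient=Uma: ✓ → 166
triage_sum = 86 + 80 + 167 + 133 + 136 + 107 + 106 + 106 + 171 + 166 = 1258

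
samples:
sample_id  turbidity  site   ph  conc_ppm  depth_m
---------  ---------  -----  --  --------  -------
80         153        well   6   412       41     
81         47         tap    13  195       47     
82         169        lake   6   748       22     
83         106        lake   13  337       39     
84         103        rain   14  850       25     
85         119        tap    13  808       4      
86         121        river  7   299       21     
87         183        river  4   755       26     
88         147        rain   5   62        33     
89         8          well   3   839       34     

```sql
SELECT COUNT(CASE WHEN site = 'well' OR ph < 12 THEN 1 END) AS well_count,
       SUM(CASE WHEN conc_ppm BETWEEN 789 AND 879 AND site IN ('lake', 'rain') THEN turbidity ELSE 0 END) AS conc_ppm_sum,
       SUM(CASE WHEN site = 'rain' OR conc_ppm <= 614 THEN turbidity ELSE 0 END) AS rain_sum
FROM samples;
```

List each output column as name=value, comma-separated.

[well_count: site = 'well' OR ph < 12]
sample_id=80: ✓ → 1
sample_id=81: ✗
sample_id=82: ✓ → 1
sample_id=83: ✗
sample_id=84: ✗
sample_id=85: ✗
sample_id=86: ✓ → 1
sample_id=87: ✓ → 1
sample_id=88: ✓ → 1
sample_id=89: ✓ → 1
well_count = COUNT(1, 1, 1, 1, 1, 1) = 6
—
[conc_ppm_sum: conc_ppm BETWEEN 789 AND 879 AND site IN ('lake', 'rain')]
sample_id=80: ✗
sample_id=81: ✗
sample_id=82: ✗
sample_id=83: ✗
sample_id=84: ✓ → 103
sample_id=85: ✗
sample_id=86: ✗
sample_id=87: ✗
sample_id=88: ✗
sample_id=89: ✗
conc_ppm_sum = 103
—
[rain_sum: site = 'rain' OR conc_ppm <= 614]
sample_id=80: ✓ → 153
sample_id=81: ✓ → 47
sample_id=82: ✗
sample_id=83: ✓ → 106
sample_id=84: ✓ → 103
sample_id=85: ✗
sample_id=86: ✓ → 121
sample_id=87: ✗
sample_id=88: ✓ → 147
sample_id=89: ✗
rain_sum = 153 + 47 + 106 + 103 + 121 + 147 = 677

well_count=6, conc_ppm_sum=103, rain_sum=677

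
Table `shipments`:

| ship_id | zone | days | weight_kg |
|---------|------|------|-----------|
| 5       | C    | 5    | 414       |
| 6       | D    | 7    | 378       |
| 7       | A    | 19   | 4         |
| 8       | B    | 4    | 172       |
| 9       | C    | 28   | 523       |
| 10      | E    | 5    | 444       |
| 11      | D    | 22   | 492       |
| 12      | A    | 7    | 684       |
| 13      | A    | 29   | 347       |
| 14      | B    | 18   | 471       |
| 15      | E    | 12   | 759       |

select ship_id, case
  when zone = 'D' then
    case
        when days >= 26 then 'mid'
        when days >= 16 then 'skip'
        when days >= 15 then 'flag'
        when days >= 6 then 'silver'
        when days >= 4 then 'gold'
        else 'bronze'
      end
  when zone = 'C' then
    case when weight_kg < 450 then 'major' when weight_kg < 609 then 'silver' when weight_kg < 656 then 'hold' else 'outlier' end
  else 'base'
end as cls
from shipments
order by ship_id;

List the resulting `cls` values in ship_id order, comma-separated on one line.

ship_id=5: zone='C' → inner[weight_kg < 450] → major
ship_id=6: zone='D' → inner[days >= 6] → silver
ship_id=7: zone='A' → outer ELSE → base
ship_id=8: zone='B' → outer ELSE → base
ship_id=9: zone='C' → inner[weight_kg < 609] → silver
ship_id=10: zone='E' → outer ELSE → base
ship_id=11: zone='D' → inner[days >= 16] → skip
ship_id=12: zone='A' → outer ELSE → base
ship_id=13: zone='A' → outer ELSE → base
ship_id=14: zone='B' → outer ELSE → base
ship_id=15: zone='E' → outer ELSE → base

major, silver, base, base, silver, base, skip, base, base, base, base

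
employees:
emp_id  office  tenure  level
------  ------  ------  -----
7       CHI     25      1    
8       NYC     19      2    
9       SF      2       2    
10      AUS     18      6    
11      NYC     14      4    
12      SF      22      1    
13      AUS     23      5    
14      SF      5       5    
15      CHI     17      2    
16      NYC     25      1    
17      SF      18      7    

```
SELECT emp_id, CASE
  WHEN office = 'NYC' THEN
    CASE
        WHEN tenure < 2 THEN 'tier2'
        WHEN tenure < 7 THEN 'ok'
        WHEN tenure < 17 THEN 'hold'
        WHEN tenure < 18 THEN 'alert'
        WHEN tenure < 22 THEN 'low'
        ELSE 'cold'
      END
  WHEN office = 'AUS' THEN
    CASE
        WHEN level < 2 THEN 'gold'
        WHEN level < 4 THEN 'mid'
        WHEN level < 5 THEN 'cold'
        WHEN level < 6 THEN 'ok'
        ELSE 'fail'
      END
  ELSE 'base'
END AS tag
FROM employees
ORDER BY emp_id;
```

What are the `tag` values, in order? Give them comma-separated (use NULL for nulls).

emp_id=7: office='CHI' → outer ELSE → base
emp_id=8: office='NYC' → inner[tenure < 22] → low
emp_id=9: office='SF' → outer ELSE → base
emp_id=10: office='AUS' → inner[ELSE] → fail
emp_id=11: office='NYC' → inner[tenure < 17] → hold
emp_id=12: office='SF' → outer ELSE → base
emp_id=13: office='AUS' → inner[level < 6] → ok
emp_id=14: office='SF' → outer ELSE → base
emp_id=15: office='CHI' → outer ELSE → base
emp_id=16: office='NYC' → inner[ELSE] → cold
emp_id=17: office='SF' → outer ELSE → base

base, low, base, fail, hold, base, ok, base, base, cold, base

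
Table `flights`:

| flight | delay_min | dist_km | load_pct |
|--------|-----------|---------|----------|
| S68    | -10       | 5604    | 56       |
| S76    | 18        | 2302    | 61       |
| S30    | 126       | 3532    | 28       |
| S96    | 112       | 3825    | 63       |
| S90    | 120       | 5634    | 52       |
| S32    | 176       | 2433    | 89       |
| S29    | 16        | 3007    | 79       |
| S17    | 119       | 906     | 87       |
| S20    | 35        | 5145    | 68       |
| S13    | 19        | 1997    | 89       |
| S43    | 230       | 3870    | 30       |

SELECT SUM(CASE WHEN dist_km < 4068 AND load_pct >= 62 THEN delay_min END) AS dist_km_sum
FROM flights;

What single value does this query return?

442

flight=S68: ✗
flight=S76: ✗
flight=S30: ✗
flight=S96: ✓ → 112
flight=S90: ✗
flight=S32: ✓ → 176
flight=S29: ✓ → 16
flight=S17: ✓ → 119
flight=S20: ✗
flight=S13: ✓ → 19
flight=S43: ✗
dist_km_sum = 112 + 176 + 16 + 119 + 19 = 442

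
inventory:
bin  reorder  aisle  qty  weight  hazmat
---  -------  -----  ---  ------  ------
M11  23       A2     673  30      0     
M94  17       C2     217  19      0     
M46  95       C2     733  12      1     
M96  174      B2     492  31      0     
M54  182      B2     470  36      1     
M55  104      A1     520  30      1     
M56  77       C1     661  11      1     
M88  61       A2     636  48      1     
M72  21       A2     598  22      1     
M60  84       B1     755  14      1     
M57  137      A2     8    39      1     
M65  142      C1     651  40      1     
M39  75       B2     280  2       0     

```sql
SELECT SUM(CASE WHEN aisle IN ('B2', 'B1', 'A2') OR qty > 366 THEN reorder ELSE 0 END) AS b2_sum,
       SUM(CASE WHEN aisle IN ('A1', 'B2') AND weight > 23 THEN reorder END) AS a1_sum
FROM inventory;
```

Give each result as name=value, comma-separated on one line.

b2_sum=1175, a1_sum=460

[b2_sum: aisle IN ('B2', 'B1', 'A2') OR qty > 366]
bin=M11: ✓ → 23
bin=M94: ✗
bin=M46: ✓ → 95
bin=M96: ✓ → 174
bin=M54: ✓ → 182
bin=M55: ✓ → 104
bin=M56: ✓ → 77
bin=M88: ✓ → 61
bin=M72: ✓ → 21
bin=M60: ✓ → 84
bin=M57: ✓ → 137
bin=M65: ✓ → 142
bin=M39: ✓ → 75
b2_sum = 23 + 95 + 174 + 182 + 104 + 77 + 61 + 21 + 84 + 137 + 142 + 75 = 1175
—
[a1_sum: aisle IN ('A1', 'B2') AND weight > 23]
bin=M11: ✗
bin=M94: ✗
bin=M46: ✗
bin=M96: ✓ → 174
bin=M54: ✓ → 182
bin=M55: ✓ → 104
bin=M56: ✗
bin=M88: ✗
bin=M72: ✗
bin=M60: ✗
bin=M57: ✗
bin=M65: ✗
bin=M39: ✗
a1_sum = 174 + 182 + 104 = 460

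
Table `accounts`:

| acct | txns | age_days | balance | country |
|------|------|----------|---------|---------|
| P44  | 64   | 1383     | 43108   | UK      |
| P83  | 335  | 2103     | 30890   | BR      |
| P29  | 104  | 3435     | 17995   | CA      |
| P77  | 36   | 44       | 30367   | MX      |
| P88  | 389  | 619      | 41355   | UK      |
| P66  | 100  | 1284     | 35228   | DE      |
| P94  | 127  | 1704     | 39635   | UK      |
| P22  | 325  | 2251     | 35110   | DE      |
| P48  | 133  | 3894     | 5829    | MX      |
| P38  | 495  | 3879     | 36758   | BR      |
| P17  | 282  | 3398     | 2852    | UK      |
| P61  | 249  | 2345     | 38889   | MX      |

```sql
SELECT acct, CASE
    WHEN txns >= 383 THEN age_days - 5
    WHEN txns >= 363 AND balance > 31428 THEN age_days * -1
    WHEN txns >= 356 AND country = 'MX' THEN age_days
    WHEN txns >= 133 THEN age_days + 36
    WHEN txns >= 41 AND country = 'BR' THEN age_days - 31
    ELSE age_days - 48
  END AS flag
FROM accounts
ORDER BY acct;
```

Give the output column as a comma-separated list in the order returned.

3434, 2287, 3387, 3874, 1335, 3930, 2381, 1236, -4, 2139, 614, 1656

acct=P17: txns >= 133 → 3434
acct=P22: txns >= 133 → 2287
acct=P29: ELSE → 3387
acct=P38: txns >= 383 → 3874
acct=P44: ELSE → 1335
acct=P48: txns >= 133 → 3930
acct=P61: txns >= 133 → 2381
acct=P66: ELSE → 1236
acct=P77: ELSE → -4
acct=P83: txns >= 133 → 2139
acct=P88: txns >= 383 → 614
acct=P94: ELSE → 1656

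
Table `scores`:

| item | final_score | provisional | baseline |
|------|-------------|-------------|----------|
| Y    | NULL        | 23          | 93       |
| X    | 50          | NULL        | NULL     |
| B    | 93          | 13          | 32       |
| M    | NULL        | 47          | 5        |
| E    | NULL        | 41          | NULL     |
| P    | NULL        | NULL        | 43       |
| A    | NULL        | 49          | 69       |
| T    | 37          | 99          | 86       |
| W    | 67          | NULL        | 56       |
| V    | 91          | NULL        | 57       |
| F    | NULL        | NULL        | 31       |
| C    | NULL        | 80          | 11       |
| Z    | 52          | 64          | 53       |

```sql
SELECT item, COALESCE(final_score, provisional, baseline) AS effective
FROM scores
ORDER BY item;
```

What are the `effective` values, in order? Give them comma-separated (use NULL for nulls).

item=A: final_score=NULL, provisional=49 → 49
item=B: final_score=93 → 93
item=C: final_score=NULL, provisional=80 → 80
item=E: final_score=NULL, provisional=41 → 41
item=F: final_score=NULL, provisional=NULL, baseline=31 → 31
item=M: final_score=NULL, provisional=47 → 47
item=P: final_score=NULL, provisional=NULL, baseline=43 → 43
item=T: final_score=37 → 37
item=V: final_score=91 → 91
item=W: final_score=67 → 67
item=X: final_score=50 → 50
item=Y: final_score=NULL, provisional=23 → 23
item=Z: final_score=52 → 52

49, 93, 80, 41, 31, 47, 43, 37, 91, 67, 50, 23, 52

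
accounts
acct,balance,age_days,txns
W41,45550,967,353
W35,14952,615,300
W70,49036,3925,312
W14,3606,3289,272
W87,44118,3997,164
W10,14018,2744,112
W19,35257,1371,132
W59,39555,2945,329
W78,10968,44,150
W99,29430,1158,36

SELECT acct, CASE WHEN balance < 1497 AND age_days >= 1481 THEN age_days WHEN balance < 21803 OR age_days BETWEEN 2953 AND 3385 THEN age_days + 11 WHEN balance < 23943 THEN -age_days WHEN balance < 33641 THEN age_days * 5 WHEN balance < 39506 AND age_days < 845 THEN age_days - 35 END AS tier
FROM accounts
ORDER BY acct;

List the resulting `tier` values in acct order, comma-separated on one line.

2755, 3300, NULL, 626, NULL, NULL, NULL, 55, NULL, 5790

acct=W10: balance < 21803 OR age_days BETWEEN 2953 AND 3385 → 2755
acct=W14: balance < 21803 OR age_days BETWEEN 2953 AND 3385 → 3300
acct=W19: (no match → NULL) → NULL
acct=W35: balance < 21803 OR age_days BETWEEN 2953 AND 3385 → 626
acct=W41: (no match → NULL) → NULL
acct=W59: (no match → NULL) → NULL
acct=W70: (no match → NULL) → NULL
acct=W78: balance < 21803 OR age_days BETWEEN 2953 AND 3385 → 55
acct=W87: (no match → NULL) → NULL
acct=W99: balance < 33641 → 5790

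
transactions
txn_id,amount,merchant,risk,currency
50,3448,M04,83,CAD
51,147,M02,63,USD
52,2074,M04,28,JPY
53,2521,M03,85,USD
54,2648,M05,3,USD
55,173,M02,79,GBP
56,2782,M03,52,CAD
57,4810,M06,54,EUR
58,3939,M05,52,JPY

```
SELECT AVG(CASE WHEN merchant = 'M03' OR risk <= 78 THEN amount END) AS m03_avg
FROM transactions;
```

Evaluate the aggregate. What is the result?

2703

txn_id=50: ✗
txn_id=51: ✓ → 147
txn_id=52: ✓ → 2074
txn_id=53: ✓ → 2521
txn_id=54: ✓ → 2648
txn_id=55: ✗
txn_id=56: ✓ → 2782
txn_id=57: ✓ → 4810
txn_id=58: ✓ → 3939
m03_avg = (147 + 2074 + 2521 + 2648 + 2782 + 4810 + 3939) / 7 = 2703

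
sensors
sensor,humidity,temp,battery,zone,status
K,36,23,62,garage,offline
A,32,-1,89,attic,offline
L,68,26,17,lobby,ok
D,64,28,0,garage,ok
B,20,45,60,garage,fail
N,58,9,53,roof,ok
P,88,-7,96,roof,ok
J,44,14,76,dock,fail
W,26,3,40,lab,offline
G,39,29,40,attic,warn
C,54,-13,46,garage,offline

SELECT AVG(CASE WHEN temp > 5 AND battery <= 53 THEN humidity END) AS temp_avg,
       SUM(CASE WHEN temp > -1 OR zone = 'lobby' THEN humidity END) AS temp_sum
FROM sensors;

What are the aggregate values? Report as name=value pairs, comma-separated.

[temp_avg: temp > 5 AND battery <= 53]
sensor=K: ✗
sensor=A: ✗
sensor=L: ✓ → 68
sensor=D: ✓ → 64
sensor=B: ✗
sensor=N: ✓ → 58
sensor=P: ✗
sensor=J: ✗
sensor=W: ✗
sensor=G: ✓ → 39
sensor=C: ✗
temp_avg = (68 + 64 + 58 + 39) / 4 = 57.25
—
[temp_sum: temp > -1 OR zone = 'lobby']
sensor=K: ✓ → 36
sensor=A: ✗
sensor=L: ✓ → 68
sensor=D: ✓ → 64
sensor=B: ✓ → 20
sensor=N: ✓ → 58
sensor=P: ✗
sensor=J: ✓ → 44
sensor=W: ✓ → 26
sensor=G: ✓ → 39
sensor=C: ✗
temp_sum = 36 + 68 + 64 + 20 + 58 + 44 + 26 + 39 = 355

temp_avg=57.25, temp_sum=355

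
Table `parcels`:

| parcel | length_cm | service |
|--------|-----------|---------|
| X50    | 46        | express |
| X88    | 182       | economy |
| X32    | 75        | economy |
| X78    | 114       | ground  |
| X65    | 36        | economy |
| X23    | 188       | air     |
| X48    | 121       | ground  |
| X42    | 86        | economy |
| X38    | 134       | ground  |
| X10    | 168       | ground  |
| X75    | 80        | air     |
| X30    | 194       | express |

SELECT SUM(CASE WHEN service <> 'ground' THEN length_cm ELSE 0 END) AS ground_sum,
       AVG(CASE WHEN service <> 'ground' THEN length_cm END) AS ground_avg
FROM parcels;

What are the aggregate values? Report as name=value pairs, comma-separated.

ground_sum=887, ground_avg=110.875

[ground_sum: service <> 'ground']
parcel=X50: ✓ → 46
parcel=X88: ✓ → 182
parcel=X32: ✓ → 75
parcel=X78: ✗
parcel=X65: ✓ → 36
parcel=X23: ✓ → 188
parcel=X48: ✗
parcel=X42: ✓ → 86
parcel=X38: ✗
parcel=X10: ✗
parcel=X75: ✓ → 80
parcel=X30: ✓ → 194
ground_sum = 46 + 182 + 75 + 36 + 188 + 86 + 80 + 194 = 887
—
[ground_avg: service <> 'ground']
parcel=X50: ✓ → 46
parcel=X88: ✓ → 182
parcel=X32: ✓ → 75
parcel=X78: ✗
parcel=X65: ✓ → 36
parcel=X23: ✓ → 188
parcel=X48: ✗
parcel=X42: ✓ → 86
parcel=X38: ✗
parcel=X10: ✗
parcel=X75: ✓ → 80
parcel=X30: ✓ → 194
ground_avg = (46 + 182 + 75 + 36 + 188 + 86 + 80 + 194) / 8 = 110.875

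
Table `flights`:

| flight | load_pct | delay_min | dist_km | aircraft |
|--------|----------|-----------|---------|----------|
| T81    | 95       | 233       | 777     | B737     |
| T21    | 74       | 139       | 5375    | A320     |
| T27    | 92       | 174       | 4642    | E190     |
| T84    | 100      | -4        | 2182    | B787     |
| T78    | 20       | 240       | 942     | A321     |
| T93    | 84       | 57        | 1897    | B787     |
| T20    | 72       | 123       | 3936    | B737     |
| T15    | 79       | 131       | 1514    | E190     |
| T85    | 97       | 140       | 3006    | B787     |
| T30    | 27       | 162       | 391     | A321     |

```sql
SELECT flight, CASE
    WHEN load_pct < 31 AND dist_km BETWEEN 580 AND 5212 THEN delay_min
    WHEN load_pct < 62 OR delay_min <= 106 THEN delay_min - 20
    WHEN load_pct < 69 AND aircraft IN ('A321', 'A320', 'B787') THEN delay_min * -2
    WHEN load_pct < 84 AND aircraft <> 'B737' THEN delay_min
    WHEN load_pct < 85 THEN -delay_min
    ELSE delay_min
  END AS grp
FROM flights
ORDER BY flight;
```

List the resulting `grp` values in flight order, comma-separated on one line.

flight=T15: load_pct < 84 AND aircraft <> 'B737' → 131
flight=T20: load_pct < 85 → -123
flight=T21: load_pct < 84 AND aircraft <> 'B737' → 139
flight=T27: ELSE → 174
flight=T30: load_pct < 62 OR delay_min <= 106 → 142
flight=T78: load_pct < 31 AND dist_km BETWEEN 580 AND 5212 → 240
flight=T81: ELSE → 233
flight=T84: load_pct < 62 OR delay_min <= 106 → -24
flight=T85: ELSE → 140
flight=T93: load_pct < 62 OR delay_min <= 106 → 37

131, -123, 139, 174, 142, 240, 233, -24, 140, 37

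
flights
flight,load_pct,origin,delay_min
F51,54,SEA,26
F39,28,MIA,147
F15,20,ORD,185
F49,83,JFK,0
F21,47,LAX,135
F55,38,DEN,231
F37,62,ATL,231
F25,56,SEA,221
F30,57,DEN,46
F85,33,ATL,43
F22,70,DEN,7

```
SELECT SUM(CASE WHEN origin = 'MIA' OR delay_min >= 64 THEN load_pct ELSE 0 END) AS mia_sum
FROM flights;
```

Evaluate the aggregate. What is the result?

251

flight=F51: ✗
flight=F39: ✓ → 28
flight=F15: ✓ → 20
flight=F49: ✗
flight=F21: ✓ → 47
flight=F55: ✓ → 38
flight=F37: ✓ → 62
flight=F25: ✓ → 56
flight=F30: ✗
flight=F85: ✗
flight=F22: ✗
mia_sum = 28 + 20 + 47 + 38 + 62 + 56 = 251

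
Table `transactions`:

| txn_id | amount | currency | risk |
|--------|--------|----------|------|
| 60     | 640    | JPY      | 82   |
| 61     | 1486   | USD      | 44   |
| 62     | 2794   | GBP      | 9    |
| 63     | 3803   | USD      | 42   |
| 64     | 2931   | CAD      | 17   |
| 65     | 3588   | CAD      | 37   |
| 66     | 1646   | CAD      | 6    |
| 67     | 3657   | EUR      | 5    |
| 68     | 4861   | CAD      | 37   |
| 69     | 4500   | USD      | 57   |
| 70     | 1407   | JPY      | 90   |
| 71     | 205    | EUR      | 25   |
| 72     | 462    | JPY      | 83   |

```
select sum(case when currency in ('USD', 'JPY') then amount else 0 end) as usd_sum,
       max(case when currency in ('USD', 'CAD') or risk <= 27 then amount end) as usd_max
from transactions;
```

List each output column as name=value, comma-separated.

usd_sum=12298, usd_max=4861

[usd_sum: currency in ('USD', 'JPY')]
txn_id=60: ✓ → 640
txn_id=61: ✓ → 1486
txn_id=62: ✗
txn_id=63: ✓ → 3803
txn_id=64: ✗
txn_id=65: ✗
txn_id=66: ✗
txn_id=67: ✗
txn_id=68: ✗
txn_id=69: ✓ → 4500
txn_id=70: ✓ → 1407
txn_id=71: ✗
txn_id=72: ✓ → 462
usd_sum = 640 + 1486 + 3803 + 4500 + 1407 + 462 = 12298
—
[usd_max: currency in ('USD', 'CAD') or risk <= 27]
txn_id=60: ✗
txn_id=61: ✓ → 1486
txn_id=62: ✓ → 2794
txn_id=63: ✓ → 3803
txn_id=64: ✓ → 2931
txn_id=65: ✓ → 3588
txn_id=66: ✓ → 1646
txn_id=67: ✓ → 3657
txn_id=68: ✓ → 4861
txn_id=69: ✓ → 4500
txn_id=70: ✗
txn_id=71: ✓ → 205
txn_id=72: ✗
usd_max = MAX(1486, 2794, 3803, 2931, 3588, 1646, 3657, 4861, 4500, 205) = 4861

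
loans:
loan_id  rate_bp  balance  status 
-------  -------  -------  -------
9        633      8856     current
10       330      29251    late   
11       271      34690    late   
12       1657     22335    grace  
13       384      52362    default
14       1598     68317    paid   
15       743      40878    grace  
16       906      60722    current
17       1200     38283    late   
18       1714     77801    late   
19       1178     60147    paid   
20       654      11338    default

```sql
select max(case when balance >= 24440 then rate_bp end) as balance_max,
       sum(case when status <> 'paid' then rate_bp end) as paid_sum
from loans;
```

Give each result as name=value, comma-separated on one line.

balance_max=1714, paid_sum=8492

[balance_max: balance >= 24440]
loan_id=9: ✗
loan_id=10: ✓ → 330
loan_id=11: ✓ → 271
loan_id=12: ✗
loan_id=13: ✓ → 384
loan_id=14: ✓ → 1598
loan_id=15: ✓ → 743
loan_id=16: ✓ → 906
loan_id=17: ✓ → 1200
loan_id=18: ✓ → 1714
loan_id=19: ✓ → 1178
loan_id=20: ✗
balance_max = MAX(330, 271, 384, 1598, 743, 906, 1200, 1714, 1178) = 1714
—
[paid_sum: status <> 'paid']
loan_id=9: ✓ → 633
loan_id=10: ✓ → 330
loan_id=11: ✓ → 271
loan_id=12: ✓ → 1657
loan_id=13: ✓ → 384
loan_id=14: ✗
loan_id=15: ✓ → 743
loan_id=16: ✓ → 906
loan_id=17: ✓ → 1200
loan_id=18: ✓ → 1714
loan_id=19: ✗
loan_id=20: ✓ → 654
paid_sum = 633 + 330 + 271 + 1657 + 384 + 743 + 906 + 1200 + 1714 + 654 = 8492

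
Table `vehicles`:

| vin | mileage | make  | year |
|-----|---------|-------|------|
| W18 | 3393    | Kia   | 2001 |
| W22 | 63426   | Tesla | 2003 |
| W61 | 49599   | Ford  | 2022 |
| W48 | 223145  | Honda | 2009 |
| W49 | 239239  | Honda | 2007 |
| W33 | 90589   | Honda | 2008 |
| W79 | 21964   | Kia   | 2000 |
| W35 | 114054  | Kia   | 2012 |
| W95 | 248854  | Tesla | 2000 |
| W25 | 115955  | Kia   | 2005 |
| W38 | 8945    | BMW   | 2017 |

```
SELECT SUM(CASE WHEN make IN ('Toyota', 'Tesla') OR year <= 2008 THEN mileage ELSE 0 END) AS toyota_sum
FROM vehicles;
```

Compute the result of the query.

783420

vin=W18: ✓ → 3393
vin=W22: ✓ → 63426
vin=W61: ✗
vin=W48: ✗
vin=W49: ✓ → 239239
vin=W33: ✓ → 90589
vin=W79: ✓ → 21964
vin=W35: ✗
vin=W95: ✓ → 248854
vin=W25: ✓ → 115955
vin=W38: ✗
toyota_sum = 3393 + 63426 + 239239 + 90589 + 21964 + 248854 + 115955 = 783420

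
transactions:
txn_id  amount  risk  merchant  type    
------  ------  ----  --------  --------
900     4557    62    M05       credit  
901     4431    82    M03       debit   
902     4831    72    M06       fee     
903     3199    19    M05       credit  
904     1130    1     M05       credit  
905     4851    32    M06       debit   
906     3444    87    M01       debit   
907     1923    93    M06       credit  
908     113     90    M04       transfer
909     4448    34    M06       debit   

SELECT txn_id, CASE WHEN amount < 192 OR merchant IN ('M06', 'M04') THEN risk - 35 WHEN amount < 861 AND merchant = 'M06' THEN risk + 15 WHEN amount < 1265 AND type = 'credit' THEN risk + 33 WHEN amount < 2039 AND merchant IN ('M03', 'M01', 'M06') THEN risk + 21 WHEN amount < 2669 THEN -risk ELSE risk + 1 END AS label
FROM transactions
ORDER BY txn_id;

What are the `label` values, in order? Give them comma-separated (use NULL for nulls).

63, 83, 37, 20, 34, -3, 88, 58, 55, -1

txn_id=900: ELSE → 63
txn_id=901: ELSE → 83
txn_id=902: amount < 192 OR merchant IN ('M06', 'M04') → 37
txn_id=903: ELSE → 20
txn_id=904: amount < 1265 AND type = 'credit' → 34
txn_id=905: amount < 192 OR merchant IN ('M06', 'M04') → -3
txn_id=906: ELSE → 88
txn_id=907: amount < 192 OR merchant IN ('M06', 'M04') → 58
txn_id=908: amount < 192 OR merchant IN ('M06', 'M04') → 55
txn_id=909: amount < 192 OR merchant IN ('M06', 'M04') → -1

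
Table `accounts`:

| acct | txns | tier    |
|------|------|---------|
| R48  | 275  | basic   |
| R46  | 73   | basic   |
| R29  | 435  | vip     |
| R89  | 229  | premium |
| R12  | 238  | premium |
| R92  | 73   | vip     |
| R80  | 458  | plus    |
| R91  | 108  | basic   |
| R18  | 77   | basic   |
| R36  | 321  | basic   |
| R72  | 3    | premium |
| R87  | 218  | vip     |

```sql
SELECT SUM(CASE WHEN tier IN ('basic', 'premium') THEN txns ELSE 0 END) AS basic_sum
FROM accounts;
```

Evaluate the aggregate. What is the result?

1324

acct=R48: ✓ → 275
acct=R46: ✓ → 73
acct=R29: ✗
acct=R89: ✓ → 229
acct=R12: ✓ → 238
acct=R92: ✗
acct=R80: ✗
acct=R91: ✓ → 108
acct=R18: ✓ → 77
acct=R36: ✓ → 321
acct=R72: ✓ → 3
acct=R87: ✗
basic_sum = 275 + 73 + 229 + 238 + 108 + 77 + 321 + 3 = 1324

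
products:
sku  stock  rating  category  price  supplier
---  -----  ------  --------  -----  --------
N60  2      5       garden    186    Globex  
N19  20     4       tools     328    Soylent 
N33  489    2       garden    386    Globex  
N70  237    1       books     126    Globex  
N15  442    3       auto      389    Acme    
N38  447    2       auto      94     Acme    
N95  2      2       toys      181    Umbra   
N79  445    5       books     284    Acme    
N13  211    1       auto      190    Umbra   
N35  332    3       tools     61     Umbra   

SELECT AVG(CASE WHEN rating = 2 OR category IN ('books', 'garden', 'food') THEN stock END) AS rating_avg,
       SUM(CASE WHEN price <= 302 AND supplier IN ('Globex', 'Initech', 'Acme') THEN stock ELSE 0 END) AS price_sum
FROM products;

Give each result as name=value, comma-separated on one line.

rating_avg=270.3333333333, price_sum=1131

[rating_avg: rating = 2 OR category IN ('books', 'garden', 'food')]
sku=N60: ✓ → 2
sku=N19: ✗
sku=N33: ✓ → 489
sku=N70: ✓ → 237
sku=N15: ✗
sku=N38: ✓ → 447
sku=N95: ✓ → 2
sku=N79: ✓ → 445
sku=N13: ✗
sku=N35: ✗
rating_avg = (2 + 489 + 237 + 447 + 2 + 445) / 6 = 270.3333333333
—
[price_sum: price <= 302 AND supplier IN ('Globex', 'Initech', 'Acme')]
sku=N60: ✓ → 2
sku=N19: ✗
sku=N33: ✗
sku=N70: ✓ → 237
sku=N15: ✗
sku=N38: ✓ → 447
sku=N95: ✗
sku=N79: ✓ → 445
sku=N13: ✗
sku=N35: ✗
price_sum = 2 + 237 + 447 + 445 = 1131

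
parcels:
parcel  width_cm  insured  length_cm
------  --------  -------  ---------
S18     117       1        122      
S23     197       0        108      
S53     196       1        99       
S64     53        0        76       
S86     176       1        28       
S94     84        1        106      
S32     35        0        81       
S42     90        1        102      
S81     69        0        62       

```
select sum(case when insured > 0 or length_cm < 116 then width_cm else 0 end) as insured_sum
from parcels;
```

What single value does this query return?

1017

parcel=S18: ✓ → 117
parcel=S23: ✓ → 197
parcel=S53: ✓ → 196
parcel=S64: ✓ → 53
parcel=S86: ✓ → 176
parcel=S94: ✓ → 84
parcel=S32: ✓ → 35
parcel=S42: ✓ → 90
parcel=S81: ✓ → 69
insured_sum = 117 + 197 + 196 + 53 + 176 + 84 + 35 + 90 + 69 = 1017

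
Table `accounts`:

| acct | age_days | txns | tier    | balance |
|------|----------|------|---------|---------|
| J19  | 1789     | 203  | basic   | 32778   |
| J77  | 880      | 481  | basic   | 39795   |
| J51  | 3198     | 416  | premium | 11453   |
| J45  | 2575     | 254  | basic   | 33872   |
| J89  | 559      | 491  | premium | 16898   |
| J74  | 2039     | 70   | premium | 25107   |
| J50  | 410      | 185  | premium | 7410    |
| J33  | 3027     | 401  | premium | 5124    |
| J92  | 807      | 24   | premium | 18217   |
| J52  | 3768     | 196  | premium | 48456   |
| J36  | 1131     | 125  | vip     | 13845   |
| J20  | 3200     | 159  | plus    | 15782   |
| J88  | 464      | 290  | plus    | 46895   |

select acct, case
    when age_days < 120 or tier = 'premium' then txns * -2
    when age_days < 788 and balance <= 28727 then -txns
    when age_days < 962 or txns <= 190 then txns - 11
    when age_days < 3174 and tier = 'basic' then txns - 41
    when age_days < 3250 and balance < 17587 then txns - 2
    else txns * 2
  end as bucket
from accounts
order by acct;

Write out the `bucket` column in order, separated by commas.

162, 148, -802, 114, 213, -370, -832, -392, -140, 470, 279, -982, -48

acct=J19: age_days < 3174 and tier = 'basic' → 162
acct=J20: age_days < 962 or txns <= 190 → 148
acct=J33: age_days < 120 or tier = 'premium' → -802
acct=J36: age_days < 962 or txns <= 190 → 114
acct=J45: age_days < 3174 and tier = 'basic' → 213
acct=J50: age_days < 120 or tier = 'premium' → -370
acct=J51: age_days < 120 or tier = 'premium' → -832
acct=J52: age_days < 120 or tier = 'premium' → -392
acct=J74: age_days < 120 or tier = 'premium' → -140
acct=J77: age_days < 962 or txns <= 190 → 470
acct=J88: age_days < 962 or txns <= 190 → 279
acct=J89: age_days < 120 or tier = 'premium' → -982
acct=J92: age_days < 120 or tier = 'premium' → -48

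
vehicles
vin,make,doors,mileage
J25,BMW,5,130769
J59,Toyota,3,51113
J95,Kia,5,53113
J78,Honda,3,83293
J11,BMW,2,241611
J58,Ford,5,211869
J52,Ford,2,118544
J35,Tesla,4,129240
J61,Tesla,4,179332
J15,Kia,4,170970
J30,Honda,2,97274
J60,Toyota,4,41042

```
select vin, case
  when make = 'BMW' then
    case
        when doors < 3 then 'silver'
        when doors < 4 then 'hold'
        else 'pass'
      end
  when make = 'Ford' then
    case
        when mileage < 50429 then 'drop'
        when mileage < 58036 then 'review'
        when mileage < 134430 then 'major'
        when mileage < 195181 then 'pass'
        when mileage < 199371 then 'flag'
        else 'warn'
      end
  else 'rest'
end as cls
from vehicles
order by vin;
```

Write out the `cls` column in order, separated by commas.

silver, rest, pass, rest, rest, major, warn, rest, rest, rest, rest, rest

vin=J11: make='BMW' → inner[doors < 3] → silver
vin=J15: make='Kia' → outer ELSE → rest
vin=J25: make='BMW' → inner[ELSE] → pass
vin=J30: make='Honda' → outer ELSE → rest
vin=J35: make='Tesla' → outer ELSE → rest
vin=J52: make='Ford' → inner[mileage < 134430] → major
vin=J58: make='Ford' → inner[ELSE] → warn
vin=J59: make='Toyota' → outer ELSE → rest
vin=J60: make='Toyota' → outer ELSE → rest
vin=J61: make='Tesla' → outer ELSE → rest
vin=J78: make='Honda' → outer ELSE → rest
vin=J95: make='Kia' → outer ELSE → rest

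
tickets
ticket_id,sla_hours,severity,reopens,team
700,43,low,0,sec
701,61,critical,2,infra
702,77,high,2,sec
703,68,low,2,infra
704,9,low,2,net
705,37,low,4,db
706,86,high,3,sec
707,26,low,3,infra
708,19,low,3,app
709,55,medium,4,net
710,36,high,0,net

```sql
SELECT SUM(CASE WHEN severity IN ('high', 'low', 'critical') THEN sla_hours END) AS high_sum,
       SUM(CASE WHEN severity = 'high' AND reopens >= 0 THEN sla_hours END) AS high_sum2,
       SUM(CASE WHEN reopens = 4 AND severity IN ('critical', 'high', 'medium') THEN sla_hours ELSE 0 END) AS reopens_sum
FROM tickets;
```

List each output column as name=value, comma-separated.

[high_sum: severity IN ('high', 'low', 'critical')]
ticket_id=700: ✓ → 43
ticket_id=701: ✓ → 61
ticket_id=702: ✓ → 77
ticket_id=703: ✓ → 68
ticket_id=704: ✓ → 9
ticket_id=705: ✓ → 37
ticket_id=706: ✓ → 86
ticket_id=707: ✓ → 26
ticket_id=708: ✓ → 19
ticket_id=709: ✗
ticket_id=710: ✓ → 36
high_sum = 43 + 61 + 77 + 68 + 9 + 37 + 86 + 26 + 19 + 36 = 462
—
[high_sum2: severity = 'high' AND reopens >= 0]
ticket_id=700: ✗
ticket_id=701: ✗
ticket_id=702: ✓ → 77
ticket_id=703: ✗
ticket_id=704: ✗
ticket_id=705: ✗
ticket_id=706: ✓ → 86
ticket_id=707: ✗
ticket_id=708: ✗
ticket_id=709: ✗
ticket_id=710: ✓ → 36
high_sum2 = 77 + 86 + 36 = 199
—
[reopens_sum: reopens = 4 AND severity IN ('critical', 'high', 'medium')]
ticket_id=700: ✗
ticket_id=701: ✗
ticket_id=702: ✗
ticket_id=703: ✗
ticket_id=704: ✗
ticket_id=705: ✗
ticket_id=706: ✗
ticket_id=707: ✗
ticket_id=708: ✗
ticket_id=709: ✓ → 55
ticket_id=710: ✗
reopens_sum = 55

high_sum=462, high_sum2=199, reopens_sum=55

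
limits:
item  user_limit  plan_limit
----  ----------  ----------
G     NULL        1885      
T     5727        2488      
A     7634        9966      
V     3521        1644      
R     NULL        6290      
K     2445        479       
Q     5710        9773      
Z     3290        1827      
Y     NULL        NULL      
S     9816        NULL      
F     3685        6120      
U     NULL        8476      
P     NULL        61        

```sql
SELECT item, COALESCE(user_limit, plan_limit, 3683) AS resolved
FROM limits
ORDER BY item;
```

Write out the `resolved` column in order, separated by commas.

7634, 3685, 1885, 2445, 61, 5710, 6290, 9816, 5727, 8476, 3521, 3683, 3290

item=A: user_limit=7634 → 7634
item=F: user_limit=3685 → 3685
item=G: user_limit=NULL, plan_limit=1885 → 1885
item=K: user_limit=2445 → 2445
item=P: user_limit=NULL, plan_limit=61 → 61
item=Q: user_limit=5710 → 5710
item=R: user_limit=NULL, plan_limit=6290 → 6290
item=S: user_limit=9816 → 9816
item=T: user_limit=5727 → 5727
item=U: user_limit=NULL, plan_limit=8476 → 8476
item=V: user_limit=3521 → 3521
item=Y: user_limit=NULL, plan_limit=NULL, → literal 3683 → 3683
item=Z: user_limit=3290 → 3290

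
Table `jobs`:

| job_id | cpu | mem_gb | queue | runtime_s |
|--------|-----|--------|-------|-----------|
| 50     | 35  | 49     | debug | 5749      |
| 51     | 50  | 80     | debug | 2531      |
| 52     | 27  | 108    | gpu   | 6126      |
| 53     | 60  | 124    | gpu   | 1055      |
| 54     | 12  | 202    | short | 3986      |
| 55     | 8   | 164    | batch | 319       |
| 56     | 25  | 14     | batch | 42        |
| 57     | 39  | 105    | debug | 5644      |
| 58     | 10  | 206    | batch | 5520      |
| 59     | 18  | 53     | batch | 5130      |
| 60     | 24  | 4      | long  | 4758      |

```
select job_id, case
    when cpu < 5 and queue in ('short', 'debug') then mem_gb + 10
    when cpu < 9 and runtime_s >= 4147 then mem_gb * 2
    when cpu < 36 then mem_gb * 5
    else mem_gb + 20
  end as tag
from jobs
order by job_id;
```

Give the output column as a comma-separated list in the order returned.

job_id=50: cpu < 36 → 245
job_id=51: ELSE → 100
job_id=52: cpu < 36 → 540
job_id=53: ELSE → 144
job_id=54: cpu < 36 → 1010
job_id=55: cpu < 36 → 820
job_id=56: cpu < 36 → 70
job_id=57: ELSE → 125
job_id=58: cpu < 36 → 1030
job_id=59: cpu < 36 → 265
job_id=60: cpu < 36 → 20

245, 100, 540, 144, 1010, 820, 70, 125, 1030, 265, 20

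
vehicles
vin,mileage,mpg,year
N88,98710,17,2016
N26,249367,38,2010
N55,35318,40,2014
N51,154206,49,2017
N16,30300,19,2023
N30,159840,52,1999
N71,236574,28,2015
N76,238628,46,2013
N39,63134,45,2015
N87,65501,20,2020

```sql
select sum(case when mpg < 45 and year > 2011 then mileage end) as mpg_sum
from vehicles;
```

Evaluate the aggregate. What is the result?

466403

vin=N88: ✓ → 98710
vin=N26: ✗
vin=N55: ✓ → 35318
vin=N51: ✗
vin=N16: ✓ → 30300
vin=N30: ✗
vin=N71: ✓ → 236574
vin=N76: ✗
vin=N39: ✗
vin=N87: ✓ → 65501
mpg_sum = 98710 + 35318 + 30300 + 236574 + 65501 = 466403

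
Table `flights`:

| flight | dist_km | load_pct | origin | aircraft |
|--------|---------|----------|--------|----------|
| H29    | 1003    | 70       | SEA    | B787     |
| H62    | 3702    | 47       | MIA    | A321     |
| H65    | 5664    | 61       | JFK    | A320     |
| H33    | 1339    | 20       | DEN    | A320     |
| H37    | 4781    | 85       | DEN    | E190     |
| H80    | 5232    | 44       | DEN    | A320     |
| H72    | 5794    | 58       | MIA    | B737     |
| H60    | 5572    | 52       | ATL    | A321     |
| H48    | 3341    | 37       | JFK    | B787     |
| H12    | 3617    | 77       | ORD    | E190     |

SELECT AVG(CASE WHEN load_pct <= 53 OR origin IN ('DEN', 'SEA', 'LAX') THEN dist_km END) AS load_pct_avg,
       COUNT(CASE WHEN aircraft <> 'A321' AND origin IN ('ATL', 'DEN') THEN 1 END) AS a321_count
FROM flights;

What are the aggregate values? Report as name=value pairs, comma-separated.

[load_pct_avg: load_pct <= 53 OR origin IN ('DEN', 'SEA', 'LAX')]
flight=H29: ✓ → 1003
flight=H62: ✓ → 3702
flight=H65: ✗
flight=H33: ✓ → 1339
flight=H37: ✓ → 4781
flight=H80: ✓ → 5232
flight=H72: ✗
flight=H60: ✓ → 5572
flight=H48: ✓ → 3341
flight=H12: ✗
load_pct_avg = (1003 + 3702 + 1339 + 4781 + 5232 + 5572 + 3341) / 7 = 3567.1428571429
—
[a321_count: aircraft <> 'A321' AND origin IN ('ATL', 'DEN')]
flight=H29: ✗
flight=H62: ✗
flight=H65: ✗
flight=H33: ✓ → 1
flight=H37: ✓ → 1
flight=H80: ✓ → 1
flight=H72: ✗
flight=H60: ✗
flight=H48: ✗
flight=H12: ✗
a321_count = COUNT(1, 1, 1) = 3

load_pct_avg=3567.1428571429, a321_count=3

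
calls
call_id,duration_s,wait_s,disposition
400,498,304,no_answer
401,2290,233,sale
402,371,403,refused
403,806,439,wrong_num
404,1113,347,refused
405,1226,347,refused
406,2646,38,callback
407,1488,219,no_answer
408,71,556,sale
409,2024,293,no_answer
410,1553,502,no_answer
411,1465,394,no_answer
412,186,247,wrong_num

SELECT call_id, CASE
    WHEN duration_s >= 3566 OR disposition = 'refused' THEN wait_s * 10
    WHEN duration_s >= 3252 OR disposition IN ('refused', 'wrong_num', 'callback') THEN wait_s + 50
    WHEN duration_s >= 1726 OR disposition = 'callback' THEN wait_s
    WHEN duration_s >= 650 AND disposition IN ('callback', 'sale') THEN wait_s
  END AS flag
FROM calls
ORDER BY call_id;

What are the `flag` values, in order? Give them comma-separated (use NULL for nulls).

NULL, 233, 4030, 489, 3470, 3470, 88, NULL, NULL, 293, NULL, NULL, 297

call_id=400: (no match → NULL) → NULL
call_id=401: duration_s >= 1726 OR disposition = 'callback' → 233
call_id=402: duration_s >= 3566 OR disposition = 'refused' → 4030
call_id=403: duration_s >= 3252 OR disposition IN ('refused', 'wrong_num', 'callback') → 489
call_id=404: duration_s >= 3566 OR disposition = 'refused' → 3470
call_id=405: duration_s >= 3566 OR disposition = 'refused' → 3470
call_id=406: duration_s >= 3252 OR disposition IN ('refused', 'wrong_num', 'callback') → 88
call_id=407: (no match → NULL) → NULL
call_id=408: (no match → NULL) → NULL
call_id=409: duration_s >= 1726 OR disposition = 'callback' → 293
call_id=410: (no match → NULL) → NULL
call_id=411: (no match → NULL) → NULL
call_id=412: duration_s >= 3252 OR disposition IN ('refused', 'wrong_num', 'callback') → 297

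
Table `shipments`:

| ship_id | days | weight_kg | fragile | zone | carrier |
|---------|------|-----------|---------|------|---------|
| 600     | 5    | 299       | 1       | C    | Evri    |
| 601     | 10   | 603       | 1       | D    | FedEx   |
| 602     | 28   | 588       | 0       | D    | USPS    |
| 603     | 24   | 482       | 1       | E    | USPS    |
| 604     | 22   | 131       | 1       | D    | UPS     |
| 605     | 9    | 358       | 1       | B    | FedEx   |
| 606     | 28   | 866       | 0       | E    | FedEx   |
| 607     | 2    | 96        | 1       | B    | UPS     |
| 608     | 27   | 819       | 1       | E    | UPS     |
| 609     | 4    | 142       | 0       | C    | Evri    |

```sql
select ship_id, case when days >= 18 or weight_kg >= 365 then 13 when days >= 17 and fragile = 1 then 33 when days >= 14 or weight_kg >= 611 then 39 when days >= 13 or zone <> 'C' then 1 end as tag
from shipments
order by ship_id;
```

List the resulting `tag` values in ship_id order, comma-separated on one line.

NULL, 13, 13, 13, 13, 1, 13, 1, 13, NULL

ship_id=600: (no match → NULL) → NULL
ship_id=601: days >= 18 or weight_kg >= 365 → 13
ship_id=602: days >= 18 or weight_kg >= 365 → 13
ship_id=603: days >= 18 or weight_kg >= 365 → 13
ship_id=604: days >= 18 or weight_kg >= 365 → 13
ship_id=605: days >= 13 or zone <> 'C' → 1
ship_id=606: days >= 18 or weight_kg >= 365 → 13
ship_id=607: days >= 13 or zone <> 'C' → 1
ship_id=608: days >= 18 or weight_kg >= 365 → 13
ship_id=609: (no match → NULL) → NULL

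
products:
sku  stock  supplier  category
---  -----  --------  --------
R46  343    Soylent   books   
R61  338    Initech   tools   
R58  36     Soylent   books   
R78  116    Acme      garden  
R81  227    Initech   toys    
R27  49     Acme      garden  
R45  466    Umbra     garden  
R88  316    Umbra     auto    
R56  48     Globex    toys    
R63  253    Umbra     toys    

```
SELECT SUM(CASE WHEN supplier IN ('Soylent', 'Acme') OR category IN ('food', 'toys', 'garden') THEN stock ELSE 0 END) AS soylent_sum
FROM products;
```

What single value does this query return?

1538

sku=R46: ✓ → 343
sku=R61: ✗
sku=R58: ✓ → 36
sku=R78: ✓ → 116
sku=R81: ✓ → 227
sku=R27: ✓ → 49
sku=R45: ✓ → 466
sku=R88: ✗
sku=R56: ✓ → 48
sku=R63: ✓ → 253
soylent_sum = 343 + 36 + 116 + 227 + 49 + 466 + 48 + 253 = 1538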